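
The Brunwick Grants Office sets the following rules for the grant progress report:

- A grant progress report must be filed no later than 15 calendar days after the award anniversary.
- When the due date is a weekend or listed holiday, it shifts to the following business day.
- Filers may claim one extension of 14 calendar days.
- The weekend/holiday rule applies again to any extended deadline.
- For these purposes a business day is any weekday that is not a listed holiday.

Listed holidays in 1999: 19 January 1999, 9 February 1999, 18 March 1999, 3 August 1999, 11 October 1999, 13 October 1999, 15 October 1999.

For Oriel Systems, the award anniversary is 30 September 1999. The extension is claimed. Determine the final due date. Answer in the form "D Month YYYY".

From 30 September 1999, 15 calendar days later is 15 October 1999.
15 October 1999 is a listed holiday, so it moves to the next business day, 18 October 1999 (Monday).
With the 14-day extension, 18 October 1999 becomes 1 November 1999.
1 November 1999 is a Monday and not a listed holiday, so it stands.
So the filing is due 1 November 1999.

1 November 1999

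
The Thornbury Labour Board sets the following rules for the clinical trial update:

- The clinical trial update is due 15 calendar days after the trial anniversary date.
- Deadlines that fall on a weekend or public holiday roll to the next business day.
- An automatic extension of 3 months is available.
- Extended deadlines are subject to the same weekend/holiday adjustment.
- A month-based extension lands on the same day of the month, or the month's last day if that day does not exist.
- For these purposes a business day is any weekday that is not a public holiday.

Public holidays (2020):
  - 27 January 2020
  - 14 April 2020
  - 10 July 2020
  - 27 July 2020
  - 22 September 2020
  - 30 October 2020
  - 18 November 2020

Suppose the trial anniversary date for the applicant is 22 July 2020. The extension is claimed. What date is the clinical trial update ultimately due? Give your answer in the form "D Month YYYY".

15 calendar days after 22 July 2020 is 6 August 2020.
6 August 2020 is a Thursday and not a listed holiday, so it stands.
Add 3 months to 6 August 2020: 6 November 2020.
6 November 2020 is a Friday and not a listed holiday, so it stands.
Final deadline: 6 November 2020.

6 November 2020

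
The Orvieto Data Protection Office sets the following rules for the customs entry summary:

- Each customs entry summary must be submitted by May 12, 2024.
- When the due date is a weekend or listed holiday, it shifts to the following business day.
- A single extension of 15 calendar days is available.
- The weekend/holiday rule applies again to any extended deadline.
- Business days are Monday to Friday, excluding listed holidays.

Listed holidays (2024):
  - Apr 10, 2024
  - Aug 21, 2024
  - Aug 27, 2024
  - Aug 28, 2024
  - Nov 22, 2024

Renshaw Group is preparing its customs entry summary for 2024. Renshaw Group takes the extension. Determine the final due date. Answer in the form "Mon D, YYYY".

The statutory due date is May 12, 2024.
May 12, 2024 is a Sunday; the next business day is May 13, 2024 (Monday).
With the 15-day extension, May 13, 2024 becomes May 28, 2024.
May 28, 2024 (Tuesday) is already a business day.
The final due date is May 28, 2024.

May 28, 2024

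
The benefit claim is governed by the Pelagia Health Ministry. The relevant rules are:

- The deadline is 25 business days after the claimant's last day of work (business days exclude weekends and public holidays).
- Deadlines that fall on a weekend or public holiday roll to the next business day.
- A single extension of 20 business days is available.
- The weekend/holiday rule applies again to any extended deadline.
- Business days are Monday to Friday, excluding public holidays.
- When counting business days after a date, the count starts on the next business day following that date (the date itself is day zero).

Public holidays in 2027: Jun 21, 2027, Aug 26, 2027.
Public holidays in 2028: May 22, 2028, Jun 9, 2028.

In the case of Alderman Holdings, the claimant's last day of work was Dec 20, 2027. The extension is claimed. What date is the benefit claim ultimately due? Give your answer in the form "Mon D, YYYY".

Feb 21, 2028

25 business days after Dec 20, 2027, excluding weekends and holidays, is Jan 24, 2028.
Jan 24, 2028 falls on a Monday, which is a business day, so no adjustment is needed.
The 20-business-day extension runs from Jan 24, 2028 to Feb 21, 2028.
Since Feb 21, 2028 is a Monday and not a holiday, the date is unchanged.
So the filing is due Feb 21, 2028.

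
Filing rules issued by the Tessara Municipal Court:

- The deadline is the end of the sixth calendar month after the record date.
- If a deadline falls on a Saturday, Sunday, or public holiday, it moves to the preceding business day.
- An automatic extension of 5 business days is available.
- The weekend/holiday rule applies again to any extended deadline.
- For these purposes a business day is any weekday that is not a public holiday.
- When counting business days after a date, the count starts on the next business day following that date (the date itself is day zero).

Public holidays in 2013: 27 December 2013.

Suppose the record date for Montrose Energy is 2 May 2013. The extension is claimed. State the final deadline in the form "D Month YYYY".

6 months after 2 May 2013 falls in November 2013; the last day of that month is 30 November 2013.
Because 30 November 2013 is a Saturday, the deadline becomes 29 November 2013 (Friday).
The 5-business-day extension runs from 29 November 2013 to 6 December 2013.
6 December 2013 falls on a Friday, which is a business day, so no adjustment is needed.
The final due date is 6 December 2013.

6 December 2013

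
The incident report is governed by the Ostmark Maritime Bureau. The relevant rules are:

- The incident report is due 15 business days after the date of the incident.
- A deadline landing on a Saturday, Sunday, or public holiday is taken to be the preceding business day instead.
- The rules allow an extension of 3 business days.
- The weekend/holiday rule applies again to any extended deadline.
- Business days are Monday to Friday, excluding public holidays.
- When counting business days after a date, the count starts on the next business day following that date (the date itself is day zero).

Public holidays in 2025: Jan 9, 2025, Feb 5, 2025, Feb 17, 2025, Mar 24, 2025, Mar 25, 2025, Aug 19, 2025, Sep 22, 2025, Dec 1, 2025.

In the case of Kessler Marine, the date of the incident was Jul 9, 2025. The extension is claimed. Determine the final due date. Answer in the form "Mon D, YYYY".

Aug 4, 2025

Counting 15 business days after Jul 9, 2025 (skipping weekends and listed holidays) reaches Jul 30, 2025.
Since Jul 30, 2025 is a Wednesday and not a holiday, the date is unchanged.
Applying the 3-business-day extension: 3 business days after Jul 30, 2025 is Aug 4, 2025.
Aug 4, 2025 (Monday) is already a business day.
The final due date is Aug 4, 2025.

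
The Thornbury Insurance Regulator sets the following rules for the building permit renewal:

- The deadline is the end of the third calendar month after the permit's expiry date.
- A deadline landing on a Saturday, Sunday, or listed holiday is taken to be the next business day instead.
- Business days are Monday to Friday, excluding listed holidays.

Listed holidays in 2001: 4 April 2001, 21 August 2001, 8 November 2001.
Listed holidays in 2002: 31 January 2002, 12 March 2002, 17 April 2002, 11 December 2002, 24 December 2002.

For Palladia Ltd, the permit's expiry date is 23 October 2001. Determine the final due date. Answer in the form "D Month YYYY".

1 February 2002

The third month after 23 October 2001 is January 2002, whose last day is 31 January 2002.
Because 31 January 2002 is a listed holiday, the deadline becomes 1 February 2002 (Friday).
Final deadline: 1 February 2002.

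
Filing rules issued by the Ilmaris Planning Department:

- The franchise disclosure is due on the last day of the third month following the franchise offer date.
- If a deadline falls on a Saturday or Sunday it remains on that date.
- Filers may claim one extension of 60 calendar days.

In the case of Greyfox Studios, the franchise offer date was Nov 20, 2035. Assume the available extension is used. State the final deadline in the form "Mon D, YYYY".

3 months after Nov 20, 2035 is February 2036; that month ends on Feb 29, 2036.
No adjustment is made for weekends or holidays, so Feb 29, 2036 stands.
Applying the 60-calendar-day extension: Feb 29, 2036 + 60 days = Apr 29, 2036.
No adjustment is made for weekends or holidays, so Apr 29, 2036 stands.
Deadline: Apr 29, 2036.

Apr 29, 2036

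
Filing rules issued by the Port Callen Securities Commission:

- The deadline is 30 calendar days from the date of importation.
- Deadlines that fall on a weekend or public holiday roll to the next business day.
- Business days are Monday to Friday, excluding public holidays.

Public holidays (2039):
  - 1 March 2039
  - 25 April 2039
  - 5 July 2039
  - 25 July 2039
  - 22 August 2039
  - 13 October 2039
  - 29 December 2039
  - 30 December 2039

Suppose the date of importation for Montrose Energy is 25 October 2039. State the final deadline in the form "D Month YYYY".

Adding 30 calendar days to 25 October 2039 gives 24 November 2039.
24 November 2039 is a Thursday and not a listed holiday, so it stands.
Deadline: 24 November 2039.

24 November 2039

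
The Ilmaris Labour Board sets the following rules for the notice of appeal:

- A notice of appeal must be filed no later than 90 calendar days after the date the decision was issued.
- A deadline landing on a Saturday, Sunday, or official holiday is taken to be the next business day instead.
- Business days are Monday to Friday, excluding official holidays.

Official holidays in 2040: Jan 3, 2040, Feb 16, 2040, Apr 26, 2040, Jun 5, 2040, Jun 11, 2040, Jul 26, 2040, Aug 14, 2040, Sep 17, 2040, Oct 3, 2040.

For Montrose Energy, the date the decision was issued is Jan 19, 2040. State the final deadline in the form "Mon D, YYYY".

Adding 90 calendar days to Jan 19, 2040 gives Apr 18, 2040.
Apr 18, 2040 (Wednesday) is already a business day.
Deadline: Apr 18, 2040.

Apr 18, 2040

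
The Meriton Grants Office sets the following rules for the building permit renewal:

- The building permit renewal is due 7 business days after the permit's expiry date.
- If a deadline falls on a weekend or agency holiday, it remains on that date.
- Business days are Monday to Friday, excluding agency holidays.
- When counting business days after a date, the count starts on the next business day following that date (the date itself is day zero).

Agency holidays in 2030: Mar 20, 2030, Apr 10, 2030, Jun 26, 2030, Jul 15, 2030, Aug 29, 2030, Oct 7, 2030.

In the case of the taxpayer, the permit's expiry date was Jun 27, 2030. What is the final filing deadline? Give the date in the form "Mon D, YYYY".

Jul 8, 2030

Counting 7 business days after Jun 27, 2030 (skipping weekends and listed holidays) reaches Jul 8, 2030.
Jul 8, 2030 is a Monday; no weekend or holiday adjustment applies.
So the filing is due Jul 8, 2030.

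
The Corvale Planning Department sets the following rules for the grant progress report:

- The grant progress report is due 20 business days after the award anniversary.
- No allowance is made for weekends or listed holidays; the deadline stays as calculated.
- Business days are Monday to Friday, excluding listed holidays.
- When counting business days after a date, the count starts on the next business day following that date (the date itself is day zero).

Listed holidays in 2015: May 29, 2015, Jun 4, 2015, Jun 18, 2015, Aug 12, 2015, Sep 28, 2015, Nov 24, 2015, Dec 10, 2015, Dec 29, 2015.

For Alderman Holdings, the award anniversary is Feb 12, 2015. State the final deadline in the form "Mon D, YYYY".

Mar 12, 2015

20 business days after Feb 12, 2015, excluding weekends and holidays, is Mar 12, 2015.
Mar 12, 2015 is a Thursday; no weekend or holiday adjustment applies.
The final due date is Mar 12, 2015.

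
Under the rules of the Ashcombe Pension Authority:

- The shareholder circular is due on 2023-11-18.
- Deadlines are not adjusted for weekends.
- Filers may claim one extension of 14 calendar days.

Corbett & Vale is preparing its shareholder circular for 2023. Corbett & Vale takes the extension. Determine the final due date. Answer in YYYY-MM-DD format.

The stated deadline is 2023-11-18.
2023-11-18 is a Saturday; no weekend or holiday adjustment applies.
The 14-calendar-day extension moves the deadline from 2023-11-18 to 2023-12-02.
2023-12-02 is a Saturday; no weekend or holiday adjustment applies.
Final deadline: 2023-12-02.

2023-12-02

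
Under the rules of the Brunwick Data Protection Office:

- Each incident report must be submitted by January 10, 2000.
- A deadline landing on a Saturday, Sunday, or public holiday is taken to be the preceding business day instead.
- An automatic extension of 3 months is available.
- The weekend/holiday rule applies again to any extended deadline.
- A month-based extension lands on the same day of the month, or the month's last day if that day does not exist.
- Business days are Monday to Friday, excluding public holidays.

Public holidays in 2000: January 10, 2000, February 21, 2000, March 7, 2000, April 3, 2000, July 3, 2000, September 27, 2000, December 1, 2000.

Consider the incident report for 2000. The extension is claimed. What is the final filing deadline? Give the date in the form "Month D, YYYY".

Start from the fixed due date, January 10, 2000.
January 10, 2000 is a listed holiday; the preceding business day is January 7, 2000 (Friday).
Add 3 months to January 7, 2000: April 7, 2000.
April 7, 2000 is a Friday and not a listed holiday, so it stands.
Deadline: April 7, 2000.

April 7, 2000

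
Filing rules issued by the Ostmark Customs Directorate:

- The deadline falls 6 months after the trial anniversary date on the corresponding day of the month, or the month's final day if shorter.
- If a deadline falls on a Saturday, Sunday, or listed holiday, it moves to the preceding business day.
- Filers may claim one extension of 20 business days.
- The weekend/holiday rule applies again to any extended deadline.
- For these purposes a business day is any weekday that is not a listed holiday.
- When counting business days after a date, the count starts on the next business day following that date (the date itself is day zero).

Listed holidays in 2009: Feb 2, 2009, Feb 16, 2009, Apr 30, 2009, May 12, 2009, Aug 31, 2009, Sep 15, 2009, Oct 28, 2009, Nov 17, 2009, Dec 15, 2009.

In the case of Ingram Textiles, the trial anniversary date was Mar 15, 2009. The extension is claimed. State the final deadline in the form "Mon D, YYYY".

6 months from Mar 15, 2009 is Sep 15, 2009.
Because Sep 15, 2009 is a listed holiday, the deadline becomes Sep 14, 2009 (Monday).
Counting 20 further business days from Sep 14, 2009 reaches Oct 13, 2009.
Oct 13, 2009 falls on a Tuesday, which is a business day, so no adjustment is needed.
Deadline: Oct 13, 2009.

Oct 13, 2009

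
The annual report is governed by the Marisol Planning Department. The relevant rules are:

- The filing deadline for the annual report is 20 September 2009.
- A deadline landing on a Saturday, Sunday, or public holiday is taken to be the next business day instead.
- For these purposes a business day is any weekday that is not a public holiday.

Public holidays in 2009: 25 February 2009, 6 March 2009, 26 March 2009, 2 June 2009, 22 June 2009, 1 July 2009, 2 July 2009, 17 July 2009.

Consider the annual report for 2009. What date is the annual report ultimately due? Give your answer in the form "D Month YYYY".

The stated deadline is 20 September 2009.
20 September 2009 is a Sunday; the next business day is 21 September 2009 (Monday).
The final due date is 21 September 2009.

21 September 2009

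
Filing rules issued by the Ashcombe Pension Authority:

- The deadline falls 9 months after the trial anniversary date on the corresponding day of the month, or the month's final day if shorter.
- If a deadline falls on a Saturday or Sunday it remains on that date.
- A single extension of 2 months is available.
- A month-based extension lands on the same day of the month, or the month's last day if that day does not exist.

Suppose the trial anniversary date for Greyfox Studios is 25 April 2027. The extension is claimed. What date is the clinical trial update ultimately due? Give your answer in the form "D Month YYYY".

25 March 2028

Moving 9 months forward from 25 April 2027 on the corresponding day gives 25 January 2028.
No adjustment is made for weekends or holidays, so 25 January 2028 stands.
Applying the 2 months extension: 2 months after 25 January 2028 is 25 March 2028.
No adjustment is made for weekends or holidays, so 25 March 2028 stands.
So the filing is due 25 March 2028.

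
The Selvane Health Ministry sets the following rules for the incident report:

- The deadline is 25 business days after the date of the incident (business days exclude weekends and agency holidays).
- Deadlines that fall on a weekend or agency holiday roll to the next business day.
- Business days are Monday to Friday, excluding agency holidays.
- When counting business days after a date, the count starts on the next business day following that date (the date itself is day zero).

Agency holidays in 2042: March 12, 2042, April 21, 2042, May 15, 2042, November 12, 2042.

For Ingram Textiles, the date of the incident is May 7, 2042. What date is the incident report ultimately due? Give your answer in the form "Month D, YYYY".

June 12, 2042

Counting 25 business days after May 7, 2042 (skipping weekends and listed holidays) reaches June 12, 2042.
Since June 12, 2042 is a Thursday and not a holiday, the date is unchanged.
The final due date is June 12, 2042.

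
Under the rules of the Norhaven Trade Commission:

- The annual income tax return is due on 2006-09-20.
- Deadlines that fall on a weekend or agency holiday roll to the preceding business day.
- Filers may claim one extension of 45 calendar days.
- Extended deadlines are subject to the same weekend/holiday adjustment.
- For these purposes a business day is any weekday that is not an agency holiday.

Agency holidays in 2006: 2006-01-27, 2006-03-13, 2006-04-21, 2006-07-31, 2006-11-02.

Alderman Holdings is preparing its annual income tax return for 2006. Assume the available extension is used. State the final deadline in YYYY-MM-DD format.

The statutory due date is 2006-09-20.
Since 2006-09-20 is a Wednesday and not a holiday, the date is unchanged.
The 45-calendar-day extension moves the deadline from 2006-09-20 to 2006-11-04.
Because 2006-11-04 is a Saturday, the deadline becomes 2006-11-03 (Friday).
Final deadline: 2006-11-03.

2006-11-03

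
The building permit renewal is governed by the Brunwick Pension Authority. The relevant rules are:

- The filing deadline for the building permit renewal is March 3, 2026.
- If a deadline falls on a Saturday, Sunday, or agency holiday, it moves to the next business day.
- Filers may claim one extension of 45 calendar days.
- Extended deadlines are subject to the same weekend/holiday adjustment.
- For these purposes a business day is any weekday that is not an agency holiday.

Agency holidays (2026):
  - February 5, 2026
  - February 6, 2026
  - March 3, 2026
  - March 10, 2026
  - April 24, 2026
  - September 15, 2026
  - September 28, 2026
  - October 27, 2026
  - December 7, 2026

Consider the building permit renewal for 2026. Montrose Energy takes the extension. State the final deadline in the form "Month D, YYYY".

The stated deadline is March 3, 2026.
March 3, 2026 falls on a listed holiday. Rolling to the next business day gives March 4, 2026, a Wednesday.
Applying the 45-calendar-day extension: March 4, 2026 + 45 days = April 18, 2026.
April 18, 2026 is a Saturday; the next business day is April 20, 2026 (Monday).
Deadline: April 20, 2026.

April 20, 2026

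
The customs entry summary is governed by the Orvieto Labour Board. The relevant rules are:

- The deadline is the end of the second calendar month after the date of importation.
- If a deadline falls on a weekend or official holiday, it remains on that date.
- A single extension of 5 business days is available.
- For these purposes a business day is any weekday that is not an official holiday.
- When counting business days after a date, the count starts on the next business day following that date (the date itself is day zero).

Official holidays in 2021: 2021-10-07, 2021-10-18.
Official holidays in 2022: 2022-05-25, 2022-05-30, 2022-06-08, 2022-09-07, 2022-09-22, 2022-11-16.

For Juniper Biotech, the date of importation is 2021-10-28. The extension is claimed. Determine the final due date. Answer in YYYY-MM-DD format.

2 months after 2021-10-28 is December 2021; that month ends on 2021-12-31.
2021-12-31 falls on a Friday. The rules make no weekend/holiday allowance, so it remains 2021-12-31.
Applying the 5-business-day extension: 5 business days after 2021-12-31 is 2022-01-07.
2022-01-07 is a Friday; no weekend or holiday adjustment applies.
Deadline: 2022-01-07.

2022-01-07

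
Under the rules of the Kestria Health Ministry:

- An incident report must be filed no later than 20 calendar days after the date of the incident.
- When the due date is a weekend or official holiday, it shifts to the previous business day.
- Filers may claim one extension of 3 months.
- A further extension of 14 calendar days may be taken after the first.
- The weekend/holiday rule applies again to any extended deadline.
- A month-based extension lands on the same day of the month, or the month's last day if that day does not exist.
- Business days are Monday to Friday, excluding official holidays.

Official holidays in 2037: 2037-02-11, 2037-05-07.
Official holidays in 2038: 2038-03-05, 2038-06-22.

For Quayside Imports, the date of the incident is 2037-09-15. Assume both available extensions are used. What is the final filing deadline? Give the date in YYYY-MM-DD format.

From 2037-09-15, 20 calendar days later is 2037-10-05.
2037-10-05 is a Monday and not a listed holiday, so it stands.
Add 3 months to 2037-10-05: 2038-01-05.
2038-01-05 falls on a Tuesday, which is a business day, so no adjustment is needed.
Applying the 14-calendar-day extension: 2038-01-05 + 14 days = 2038-01-19.
2038-01-19 (Tuesday) is already a business day.
Final deadline: 2038-01-19.

2038-01-19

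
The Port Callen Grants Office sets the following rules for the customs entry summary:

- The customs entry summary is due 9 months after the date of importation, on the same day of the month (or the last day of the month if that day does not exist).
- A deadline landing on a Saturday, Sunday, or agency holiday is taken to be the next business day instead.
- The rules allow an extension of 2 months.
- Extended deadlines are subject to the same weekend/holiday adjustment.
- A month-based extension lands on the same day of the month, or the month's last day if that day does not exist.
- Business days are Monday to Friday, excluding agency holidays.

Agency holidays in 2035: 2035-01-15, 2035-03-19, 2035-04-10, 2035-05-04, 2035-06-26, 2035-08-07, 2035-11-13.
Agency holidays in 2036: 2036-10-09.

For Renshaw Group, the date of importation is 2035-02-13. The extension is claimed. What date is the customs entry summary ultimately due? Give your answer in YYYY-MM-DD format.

2036-01-14

Moving 9 months forward from 2035-02-13 on the corresponding day gives 2035-11-13.
2035-11-13 is a listed holiday, so it moves to the next business day, 2035-11-14 (Wednesday).
The 2 months extension carries 2035-11-14 to 2036-01-14.
2036-01-14 falls on a Monday, which is a business day, so no adjustment is needed.
The final due date is 2036-01-14.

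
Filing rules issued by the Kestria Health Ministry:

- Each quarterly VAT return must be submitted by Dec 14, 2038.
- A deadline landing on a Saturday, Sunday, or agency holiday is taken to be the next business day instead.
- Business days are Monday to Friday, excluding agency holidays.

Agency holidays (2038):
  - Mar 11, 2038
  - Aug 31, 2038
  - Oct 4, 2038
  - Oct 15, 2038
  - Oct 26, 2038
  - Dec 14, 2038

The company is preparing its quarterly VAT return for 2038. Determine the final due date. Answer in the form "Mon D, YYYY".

The stated deadline is Dec 14, 2038.
Because Dec 14, 2038 is a listed holiday, the deadline becomes Dec 15, 2038 (Wednesday).
Deadline: Dec 15, 2038.

Dec 15, 2038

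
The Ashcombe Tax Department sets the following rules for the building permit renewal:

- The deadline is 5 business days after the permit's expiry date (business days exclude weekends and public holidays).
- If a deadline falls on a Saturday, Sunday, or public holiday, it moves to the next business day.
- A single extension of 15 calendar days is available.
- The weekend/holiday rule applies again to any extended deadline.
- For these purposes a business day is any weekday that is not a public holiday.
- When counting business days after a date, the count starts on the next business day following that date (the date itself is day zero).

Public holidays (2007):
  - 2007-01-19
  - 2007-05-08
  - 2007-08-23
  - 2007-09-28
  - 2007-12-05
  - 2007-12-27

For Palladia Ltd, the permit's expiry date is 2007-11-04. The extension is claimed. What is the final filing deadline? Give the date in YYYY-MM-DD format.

Starting the day after 2007-11-04 and counting 5 business days lands on 2007-11-09.
2007-11-09 (Friday) is already a business day.
With the 15-day extension, 2007-11-09 becomes 2007-11-24.
Because 2007-11-24 is a Saturday, the deadline becomes 2007-11-26 (Monday).
Final deadline: 2007-11-26.

2007-11-26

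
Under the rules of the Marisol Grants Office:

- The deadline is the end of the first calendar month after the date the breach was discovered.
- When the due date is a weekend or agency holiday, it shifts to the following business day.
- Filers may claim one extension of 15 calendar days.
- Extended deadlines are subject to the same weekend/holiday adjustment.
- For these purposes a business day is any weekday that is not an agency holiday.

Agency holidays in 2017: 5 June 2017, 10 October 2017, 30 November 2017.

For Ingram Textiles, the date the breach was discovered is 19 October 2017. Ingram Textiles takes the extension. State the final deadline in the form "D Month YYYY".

The first month after 19 October 2017 is November 2017, whose last day is 30 November 2017.
30 November 2017 is a listed holiday, so it moves to the next business day, 1 December 2017 (Friday).
With the 15-day extension, 1 December 2017 becomes 16 December 2017.
16 December 2017 is a Saturday; the next business day is 18 December 2017 (Monday).
So the filing is due 18 December 2017.

18 December 2017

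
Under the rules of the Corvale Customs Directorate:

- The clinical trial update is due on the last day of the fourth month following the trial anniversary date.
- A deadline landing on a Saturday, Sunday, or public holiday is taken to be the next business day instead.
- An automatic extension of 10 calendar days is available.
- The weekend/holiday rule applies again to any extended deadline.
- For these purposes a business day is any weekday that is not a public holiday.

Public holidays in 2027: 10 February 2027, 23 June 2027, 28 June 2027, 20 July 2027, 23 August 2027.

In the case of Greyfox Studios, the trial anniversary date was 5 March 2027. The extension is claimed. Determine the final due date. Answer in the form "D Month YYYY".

4 months after 5 March 2027 is July 2027; that month ends on 31 July 2027.
31 July 2027 falls on a Saturday. Rolling to the next business day gives 2 August 2027, a Monday.
The 10-calendar-day extension moves the deadline from 2 August 2027 to 12 August 2027.
12 August 2027 falls on a Thursday, which is a business day, so no adjustment is needed.
The final due date is 12 August 2027.

12 August 2027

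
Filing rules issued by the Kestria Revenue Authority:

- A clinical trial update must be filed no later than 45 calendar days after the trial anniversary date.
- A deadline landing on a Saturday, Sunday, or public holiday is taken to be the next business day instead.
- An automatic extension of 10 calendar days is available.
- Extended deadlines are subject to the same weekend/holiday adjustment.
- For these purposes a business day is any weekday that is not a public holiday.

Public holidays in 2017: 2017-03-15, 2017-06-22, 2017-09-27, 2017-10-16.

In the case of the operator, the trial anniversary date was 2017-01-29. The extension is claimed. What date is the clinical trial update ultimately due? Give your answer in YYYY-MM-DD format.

2017-03-27

Adding 45 calendar days to 2017-01-29 gives 2017-03-15.
2017-03-15 is a listed holiday, so it moves to the next business day, 2017-03-16 (Thursday).
Add the 10 calendar-day extension to 2017-03-16: 2017-03-26.
Because 2017-03-26 is a Sunday, the deadline becomes 2017-03-27 (Monday).
The final due date is 2017-03-27.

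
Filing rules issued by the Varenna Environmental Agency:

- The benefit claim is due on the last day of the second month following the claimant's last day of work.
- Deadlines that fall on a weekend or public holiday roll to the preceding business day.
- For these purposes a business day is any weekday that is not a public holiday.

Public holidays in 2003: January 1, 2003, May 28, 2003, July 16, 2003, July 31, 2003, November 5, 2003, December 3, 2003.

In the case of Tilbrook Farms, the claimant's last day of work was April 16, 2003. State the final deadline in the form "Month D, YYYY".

2 months after April 16, 2003 is June 2003; that month ends on June 30, 2003.
June 30, 2003 is a Monday and not a listed holiday, so it stands.
So the filing is due June 30, 2003.

June 30, 2003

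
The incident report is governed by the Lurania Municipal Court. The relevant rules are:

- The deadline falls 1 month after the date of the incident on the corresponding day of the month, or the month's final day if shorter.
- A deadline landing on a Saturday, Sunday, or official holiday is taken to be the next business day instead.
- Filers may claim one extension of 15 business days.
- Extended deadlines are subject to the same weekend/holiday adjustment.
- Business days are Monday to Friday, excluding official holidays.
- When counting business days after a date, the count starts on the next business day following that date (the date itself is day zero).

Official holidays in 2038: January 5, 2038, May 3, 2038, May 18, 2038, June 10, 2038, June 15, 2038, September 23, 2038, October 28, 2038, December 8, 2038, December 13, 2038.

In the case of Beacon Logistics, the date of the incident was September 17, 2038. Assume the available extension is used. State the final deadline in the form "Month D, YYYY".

Moving 1 month forward from September 17, 2038 on the corresponding day gives October 17, 2038.
October 17, 2038 falls on a Sunday. Rolling to the next business day gives October 18, 2038, a Monday.
Applying the 15-business-day extension: 15 business days after October 18, 2038 is November 9, 2038.
November 9, 2038 falls on a Tuesday, which is a business day, so no adjustment is needed.
The final due date is November 9, 2038.

November 9, 2038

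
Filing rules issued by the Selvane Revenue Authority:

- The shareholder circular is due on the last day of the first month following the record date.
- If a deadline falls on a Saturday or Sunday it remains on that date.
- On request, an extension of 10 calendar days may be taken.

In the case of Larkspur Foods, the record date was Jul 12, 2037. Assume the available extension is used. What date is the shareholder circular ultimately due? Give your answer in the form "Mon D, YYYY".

Sep 10, 2037

The first month after Jul 12, 2037 is August 2037, whose last day is Aug 31, 2037.
Aug 31, 2037 falls on a Monday. The rules make no weekend/holiday allowance, so it remains Aug 31, 2037.
With the 10-day extension, Aug 31, 2037 becomes Sep 10, 2037.
No adjustment is made for weekends or holidays, so Sep 10, 2037 stands.
So the filing is due Sep 10, 2037.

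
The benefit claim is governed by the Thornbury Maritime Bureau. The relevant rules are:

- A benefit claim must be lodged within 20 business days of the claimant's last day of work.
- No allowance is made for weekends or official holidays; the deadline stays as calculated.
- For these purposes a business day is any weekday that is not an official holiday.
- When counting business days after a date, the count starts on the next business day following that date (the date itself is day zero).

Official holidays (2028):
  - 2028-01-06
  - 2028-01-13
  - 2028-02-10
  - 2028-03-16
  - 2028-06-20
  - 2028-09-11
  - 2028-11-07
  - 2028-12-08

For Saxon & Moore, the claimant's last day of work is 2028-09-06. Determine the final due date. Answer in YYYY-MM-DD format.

2028-10-05

Counting 20 business days after 2028-09-06 (skipping weekends and listed holidays) reaches 2028-10-05.
2028-10-05 falls on a Thursday. The rules make no weekend/holiday allowance, so it remains 2028-10-05.
Final deadline: 2028-10-05.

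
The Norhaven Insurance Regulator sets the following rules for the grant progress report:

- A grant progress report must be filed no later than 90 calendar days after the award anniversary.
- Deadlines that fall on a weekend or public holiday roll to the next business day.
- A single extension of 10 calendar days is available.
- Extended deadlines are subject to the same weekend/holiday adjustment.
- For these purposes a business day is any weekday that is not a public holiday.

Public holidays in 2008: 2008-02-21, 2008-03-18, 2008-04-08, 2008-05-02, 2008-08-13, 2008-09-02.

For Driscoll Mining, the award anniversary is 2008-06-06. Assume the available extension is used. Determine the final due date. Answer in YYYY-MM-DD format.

Adding 90 calendar days to 2008-06-06 gives 2008-09-04.
2008-09-04 is a Thursday and not a listed holiday, so it stands.
With the 10-day extension, 2008-09-04 becomes 2008-09-14.
2008-09-14 falls on a Sunday. Rolling to the next business day gives 2008-09-15, a Monday.
Deadline: 2008-09-15.

2008-09-15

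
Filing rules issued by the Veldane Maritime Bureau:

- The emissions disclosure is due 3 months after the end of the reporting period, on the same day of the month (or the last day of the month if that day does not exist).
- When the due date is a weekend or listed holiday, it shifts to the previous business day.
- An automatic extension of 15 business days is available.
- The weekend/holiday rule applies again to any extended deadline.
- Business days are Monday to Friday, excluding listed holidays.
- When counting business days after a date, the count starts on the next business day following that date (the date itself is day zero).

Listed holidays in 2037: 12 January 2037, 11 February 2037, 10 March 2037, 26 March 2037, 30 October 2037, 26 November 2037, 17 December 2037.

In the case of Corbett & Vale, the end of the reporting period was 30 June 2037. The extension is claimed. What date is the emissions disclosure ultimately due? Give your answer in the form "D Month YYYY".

3 months from 30 June 2037 is 30 September 2037.
Since 30 September 2037 is a Wednesday and not a holiday, the date is unchanged.
Applying the 15-business-day extension: 15 business days after 30 September 2037 is 21 October 2037.
Since 21 October 2037 is a Wednesday and not a holiday, the date is unchanged.
Deadline: 21 October 2037.

21 October 2037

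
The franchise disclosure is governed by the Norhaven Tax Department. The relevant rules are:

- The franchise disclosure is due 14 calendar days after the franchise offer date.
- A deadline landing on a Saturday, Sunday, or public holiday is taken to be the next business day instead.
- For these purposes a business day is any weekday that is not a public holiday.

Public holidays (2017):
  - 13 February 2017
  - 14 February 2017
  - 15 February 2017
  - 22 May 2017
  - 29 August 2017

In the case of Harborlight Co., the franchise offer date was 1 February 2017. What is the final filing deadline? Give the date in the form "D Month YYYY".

16 February 2017

From 1 February 2017, 14 calendar days later is 15 February 2017.
15 February 2017 is a listed holiday, so it moves to the next business day, 16 February 2017 (Thursday).
The final due date is 16 February 2017.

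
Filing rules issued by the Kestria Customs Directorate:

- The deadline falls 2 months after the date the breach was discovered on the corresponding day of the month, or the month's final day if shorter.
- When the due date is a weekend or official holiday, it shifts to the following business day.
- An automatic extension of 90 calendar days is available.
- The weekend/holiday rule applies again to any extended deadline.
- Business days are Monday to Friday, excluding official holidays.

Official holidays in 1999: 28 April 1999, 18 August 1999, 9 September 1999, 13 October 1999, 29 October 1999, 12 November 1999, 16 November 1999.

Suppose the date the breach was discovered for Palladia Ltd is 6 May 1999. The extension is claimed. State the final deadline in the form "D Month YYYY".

Moving 2 months forward from 6 May 1999 on the corresponding day gives 6 July 1999.
6 July 1999 (Tuesday) is already a business day.
With the 90-day extension, 6 July 1999 becomes 4 October 1999.
4 October 1999 is a Monday and not a listed holiday, so it stands.
So the filing is due 4 October 1999.

4 October 1999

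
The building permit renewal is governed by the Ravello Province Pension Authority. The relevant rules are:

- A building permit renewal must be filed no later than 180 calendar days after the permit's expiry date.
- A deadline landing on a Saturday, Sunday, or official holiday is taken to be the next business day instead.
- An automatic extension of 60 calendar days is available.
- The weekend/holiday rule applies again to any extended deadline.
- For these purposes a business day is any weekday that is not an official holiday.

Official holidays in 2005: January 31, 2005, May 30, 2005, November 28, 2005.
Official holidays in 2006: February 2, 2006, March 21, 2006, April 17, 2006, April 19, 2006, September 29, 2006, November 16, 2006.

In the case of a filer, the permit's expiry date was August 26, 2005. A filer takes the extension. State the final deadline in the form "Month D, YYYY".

April 24, 2006

180 calendar days after August 26, 2005 is February 22, 2006.
Since February 22, 2006 is a Wednesday and not a holiday, the date is unchanged.
The 60-calendar-day extension moves the deadline from February 22, 2006 to April 23, 2006.
April 23, 2006 is a Sunday, so it moves to the next business day, April 24, 2006 (Monday).
Deadline: April 24, 2006.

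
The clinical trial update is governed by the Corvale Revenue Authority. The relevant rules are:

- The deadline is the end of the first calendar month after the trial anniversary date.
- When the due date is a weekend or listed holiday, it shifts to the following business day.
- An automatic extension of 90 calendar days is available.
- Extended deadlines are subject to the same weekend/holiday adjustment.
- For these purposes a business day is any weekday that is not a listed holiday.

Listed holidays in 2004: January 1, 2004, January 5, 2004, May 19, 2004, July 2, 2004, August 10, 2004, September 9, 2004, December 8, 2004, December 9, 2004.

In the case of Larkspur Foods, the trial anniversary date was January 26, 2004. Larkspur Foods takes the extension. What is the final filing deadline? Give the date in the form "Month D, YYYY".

1 month after January 26, 2004 falls in February 2004; the last day of that month is February 29, 2004.
Because February 29, 2004 is a Sunday, the deadline becomes March 1, 2004 (Monday).
With the 90-day extension, March 1, 2004 becomes May 30, 2004.
May 30, 2004 is a Sunday; the next business day is May 31, 2004 (Monday).
Final deadline: May 31, 2004.

May 31, 2004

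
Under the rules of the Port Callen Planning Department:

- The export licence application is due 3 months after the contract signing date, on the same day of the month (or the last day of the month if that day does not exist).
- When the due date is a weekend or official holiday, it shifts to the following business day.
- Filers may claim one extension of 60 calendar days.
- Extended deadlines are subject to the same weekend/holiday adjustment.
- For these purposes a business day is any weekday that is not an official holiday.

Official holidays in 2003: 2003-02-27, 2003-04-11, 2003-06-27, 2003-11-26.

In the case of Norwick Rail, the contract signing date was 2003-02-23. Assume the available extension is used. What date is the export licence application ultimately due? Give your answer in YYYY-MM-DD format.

Moving 3 months forward from 2003-02-23 on the corresponding day gives 2003-05-23.
Since 2003-05-23 is a Friday and not a holiday, the date is unchanged.
The 60-calendar-day extension moves the deadline from 2003-05-23 to 2003-07-22.
Since 2003-07-22 is a Tuesday and not a holiday, the date is unchanged.
Deadline: 2003-07-22.

2003-07-22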